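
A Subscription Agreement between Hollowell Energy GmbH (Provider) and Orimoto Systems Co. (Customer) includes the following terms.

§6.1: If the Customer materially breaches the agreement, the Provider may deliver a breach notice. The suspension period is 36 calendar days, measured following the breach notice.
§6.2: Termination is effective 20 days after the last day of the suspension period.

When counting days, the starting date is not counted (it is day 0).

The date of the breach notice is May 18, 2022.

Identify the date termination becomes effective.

The last day of the suspension period: May 18, 2022 + 36 days = June 23, 2022.
The date termination becomes effective: June 23, 2022 + 20 days = July 13, 2022.

July 13, 2022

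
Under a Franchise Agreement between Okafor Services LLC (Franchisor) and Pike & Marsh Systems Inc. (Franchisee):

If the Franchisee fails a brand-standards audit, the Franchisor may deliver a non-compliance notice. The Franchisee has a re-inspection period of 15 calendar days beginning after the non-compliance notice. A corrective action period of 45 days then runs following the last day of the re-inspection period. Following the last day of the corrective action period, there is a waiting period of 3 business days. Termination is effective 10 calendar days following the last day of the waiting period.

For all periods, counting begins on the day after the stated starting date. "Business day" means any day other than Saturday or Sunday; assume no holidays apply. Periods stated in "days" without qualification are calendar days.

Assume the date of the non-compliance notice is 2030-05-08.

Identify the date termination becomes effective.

2030-07-20

The last day of the re-inspection period: 2030-05-08 + 15 days = 2030-05-23.
Adding 45 calendar days to 2030-05-23 gives 2030-07-07, which is the last day of the corrective action period.
From Sunday, 2030-07-07, 3 business days (Jul 8, Jul 9, Jul 10, skipping weekends) brings us to Wednesday, 2030-07-10, which is the last day of the waiting period.
Adding 10 calendar days to 2030-07-10 gives 2030-07-20, which is the date termination becomes effective.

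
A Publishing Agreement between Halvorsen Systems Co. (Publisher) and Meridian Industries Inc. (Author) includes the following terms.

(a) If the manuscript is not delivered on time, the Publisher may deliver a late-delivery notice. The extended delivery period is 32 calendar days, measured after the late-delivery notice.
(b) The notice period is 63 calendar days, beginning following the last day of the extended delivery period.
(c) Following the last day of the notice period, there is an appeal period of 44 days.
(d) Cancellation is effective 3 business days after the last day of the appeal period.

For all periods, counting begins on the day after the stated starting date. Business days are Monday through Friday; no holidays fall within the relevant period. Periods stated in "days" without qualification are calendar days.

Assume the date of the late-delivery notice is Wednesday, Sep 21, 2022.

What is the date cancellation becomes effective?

The last day of the extended delivery period: Sep 21, 2022 + 32 days = Oct 23, 2022.
The last day of the notice period: Oct 23, 2022 + 63 days = Dec 25, 2022.
The last day of the appeal period: 44 calendar days after Dec 25, 2022 is Feb 7, 2023.
From Tuesday, Feb 7, 2023, 3 business days (Feb 8, Feb 9, Feb 10, skipping weekends) brings us to Friday, Feb 10, 2023, which is the date cancellation becomes effective.

Feb 10, 2023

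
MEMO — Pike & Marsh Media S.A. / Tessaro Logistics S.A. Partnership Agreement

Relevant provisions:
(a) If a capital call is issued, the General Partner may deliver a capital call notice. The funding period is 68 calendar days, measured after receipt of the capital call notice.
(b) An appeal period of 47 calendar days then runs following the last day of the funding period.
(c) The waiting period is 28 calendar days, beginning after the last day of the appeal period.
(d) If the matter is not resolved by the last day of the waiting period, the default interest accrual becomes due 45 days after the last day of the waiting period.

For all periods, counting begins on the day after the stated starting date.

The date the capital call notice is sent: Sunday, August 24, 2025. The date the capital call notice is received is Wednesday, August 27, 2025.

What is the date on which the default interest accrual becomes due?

The last day of the funding period: 68 calendar days after August 27, 2025 is November 3, 2025.
The last day of the appeal period: 47 calendar days after November 3, 2025 is December 20, 2025.
The last day of the waiting period: December 20, 2025 + 28 days = January 17, 2026.
The date on which the default interest accrual becomes due: January 17, 2026 + 45 days = March 3, 2026.

March 3, 2026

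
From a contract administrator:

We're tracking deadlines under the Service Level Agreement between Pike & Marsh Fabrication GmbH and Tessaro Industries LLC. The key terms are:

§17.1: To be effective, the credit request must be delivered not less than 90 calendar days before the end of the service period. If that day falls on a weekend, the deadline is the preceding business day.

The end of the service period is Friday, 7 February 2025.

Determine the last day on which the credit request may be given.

Counting back 90 calendar days from 7 February 2025 gives 9 November 2024. That is a Saturday, so the deadline moves back to Friday, 8 November 2024.

8 November 2024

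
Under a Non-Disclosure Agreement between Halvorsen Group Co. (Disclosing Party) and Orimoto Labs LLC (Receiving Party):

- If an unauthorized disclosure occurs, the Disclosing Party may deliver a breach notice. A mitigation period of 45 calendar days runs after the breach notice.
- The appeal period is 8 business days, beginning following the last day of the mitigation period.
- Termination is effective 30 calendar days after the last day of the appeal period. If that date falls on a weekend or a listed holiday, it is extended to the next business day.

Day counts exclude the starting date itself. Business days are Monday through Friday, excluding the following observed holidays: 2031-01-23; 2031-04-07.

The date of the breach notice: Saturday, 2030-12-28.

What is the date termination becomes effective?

Adding 45 calendar days to 2030-12-28 gives 2031-02-11, which is the last day of the mitigation period.
The last day of the appeal period: counting 8 business days from Tuesday, 2031-02-11 (Feb 12, Feb 13, Feb 14, Feb 17, Feb 18, Feb 19, Feb 20, Feb 21, skipping weekends) reaches Friday, 2031-02-21.
Adding 30 calendar days to 2031-02-21 gives 2031-03-23, which is the date termination becomes effective. That falls on a Sunday, so it rolls to the next business day, Monday, 2031-03-24.

2031-03-24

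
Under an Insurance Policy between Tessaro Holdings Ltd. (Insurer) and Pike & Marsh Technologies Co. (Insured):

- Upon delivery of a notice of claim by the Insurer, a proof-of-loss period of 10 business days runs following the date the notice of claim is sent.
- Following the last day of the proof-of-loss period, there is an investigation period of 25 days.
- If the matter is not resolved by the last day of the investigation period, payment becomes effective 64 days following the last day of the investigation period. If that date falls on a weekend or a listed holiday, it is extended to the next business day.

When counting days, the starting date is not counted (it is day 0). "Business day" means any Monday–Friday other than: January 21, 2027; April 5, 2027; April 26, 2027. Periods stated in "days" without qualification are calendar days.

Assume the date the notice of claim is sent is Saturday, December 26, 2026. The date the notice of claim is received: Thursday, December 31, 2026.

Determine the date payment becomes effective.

The last day of the proof-of-loss period: counting 10 business days from Saturday, December 26, 2026 (Dec 28, Dec 29, Dec 30, Dec 31, Jan 1, Jan 4, Jan 5, Jan 6, Jan 7, Jan 8, skipping weekends) reaches Friday, January 8, 2027.
Adding 25 calendar days to January 8, 2027 gives February 2, 2027, which is the last day of the investigation period.
Adding 64 calendar days to February 2, 2027 gives April 7, 2027, which is the date payment becomes effective. April 7, 2027 is a Wednesday and is not a listed holiday, so no roll-forward applies.

April 7, 2027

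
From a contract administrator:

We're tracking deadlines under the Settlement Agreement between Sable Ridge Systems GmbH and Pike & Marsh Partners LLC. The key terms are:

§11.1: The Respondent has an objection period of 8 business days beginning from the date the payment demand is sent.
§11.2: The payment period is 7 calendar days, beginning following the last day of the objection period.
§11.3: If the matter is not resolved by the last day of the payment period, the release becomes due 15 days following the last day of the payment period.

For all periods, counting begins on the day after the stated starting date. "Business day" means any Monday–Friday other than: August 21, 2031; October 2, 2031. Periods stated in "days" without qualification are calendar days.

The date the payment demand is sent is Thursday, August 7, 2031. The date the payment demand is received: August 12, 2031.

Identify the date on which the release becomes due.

September 10, 2031

The last day of the objection period: 8 business days after Thursday, August 7, 2031, skipping weekends — Aug 8, Aug 11, Aug 12, Aug 13, Aug 14, Aug 15, Aug 18, Aug 19 — lands on Tuesday, August 19, 2031.
Adding 7 calendar days to August 19, 2031 gives August 26, 2031, which is the last day of the payment period.
The date on which the release becomes due: 15 calendar days after August 26, 2031 is September 10, 2031.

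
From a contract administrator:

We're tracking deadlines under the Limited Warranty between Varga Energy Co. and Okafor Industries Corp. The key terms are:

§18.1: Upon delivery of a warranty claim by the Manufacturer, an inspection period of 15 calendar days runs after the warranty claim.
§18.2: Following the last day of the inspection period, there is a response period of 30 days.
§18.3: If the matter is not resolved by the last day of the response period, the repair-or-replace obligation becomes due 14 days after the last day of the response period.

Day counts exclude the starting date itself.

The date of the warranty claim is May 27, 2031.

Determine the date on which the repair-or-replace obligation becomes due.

July 25, 2031

The last day of the inspection period: May 27, 2031 + 15 days = June 11, 2031.
The last day of the response period: June 11, 2031 + 30 days = July 11, 2031.
The date on which the repair-or-replace obligation becomes due: 14 calendar days after July 11, 2031 is July 25, 2031.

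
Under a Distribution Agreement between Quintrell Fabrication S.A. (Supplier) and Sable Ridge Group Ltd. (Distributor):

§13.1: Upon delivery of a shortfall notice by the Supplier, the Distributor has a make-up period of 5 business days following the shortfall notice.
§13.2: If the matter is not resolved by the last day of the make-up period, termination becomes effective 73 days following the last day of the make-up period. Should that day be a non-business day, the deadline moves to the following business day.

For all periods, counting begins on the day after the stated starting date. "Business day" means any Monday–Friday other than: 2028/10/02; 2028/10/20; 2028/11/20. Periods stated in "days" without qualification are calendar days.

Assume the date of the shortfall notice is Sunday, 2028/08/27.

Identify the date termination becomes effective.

From Sunday, 2028/08/27, 5 business days (Aug 28, Aug 29, Aug 30, Aug 31, Sep 1, skipping weekends) brings us to Friday, 2028/09/01, which is the last day of the make-up period.
Adding 73 calendar days to 2028/09/01 gives 2028/11/13, which is the date termination becomes effective. 2028/11/13 is a Monday and is not a listed holiday, so no roll-forward applies.

2028/11/13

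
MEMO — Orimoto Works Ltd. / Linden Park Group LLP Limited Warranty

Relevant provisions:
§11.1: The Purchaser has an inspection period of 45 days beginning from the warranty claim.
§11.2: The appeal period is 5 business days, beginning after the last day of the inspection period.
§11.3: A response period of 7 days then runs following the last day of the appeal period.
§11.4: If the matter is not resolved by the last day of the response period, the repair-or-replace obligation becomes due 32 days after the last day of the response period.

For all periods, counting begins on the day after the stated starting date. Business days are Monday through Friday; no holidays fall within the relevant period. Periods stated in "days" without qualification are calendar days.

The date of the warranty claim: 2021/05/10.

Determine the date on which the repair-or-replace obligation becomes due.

The last day of the inspection period: 2021/05/10 + 45 days = 2021/06/24.
From Thursday, 2021/06/24, 5 business days (Jun 25, Jun 28, Jun 29, Jun 30, Jul 1, skipping weekends) brings us to Thursday, 2021/07/01, which is the last day of the appeal period.
Adding 7 calendar days to 2021/07/01 gives 2021/07/08, which is the last day of the response period.
Adding 32 calendar days to 2021/07/08 gives 2021/08/09, which is the date on which the repair-or-replace obligation becomes due.

2021/08/09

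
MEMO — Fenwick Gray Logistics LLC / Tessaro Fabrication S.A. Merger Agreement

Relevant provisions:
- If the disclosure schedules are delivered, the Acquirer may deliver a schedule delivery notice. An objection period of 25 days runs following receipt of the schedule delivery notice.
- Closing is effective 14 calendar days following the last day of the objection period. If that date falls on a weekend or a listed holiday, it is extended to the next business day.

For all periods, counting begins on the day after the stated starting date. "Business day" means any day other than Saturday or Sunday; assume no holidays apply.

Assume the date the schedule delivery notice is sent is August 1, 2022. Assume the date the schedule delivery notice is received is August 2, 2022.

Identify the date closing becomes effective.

September 12, 2022

The last day of the objection period: 25 calendar days after August 2, 2022 is August 27, 2022.
The date closing becomes effective: August 27, 2022 + 14 days = September 10, 2022. That falls on a Saturday, so it rolls to the next business day, Monday, September 12, 2022.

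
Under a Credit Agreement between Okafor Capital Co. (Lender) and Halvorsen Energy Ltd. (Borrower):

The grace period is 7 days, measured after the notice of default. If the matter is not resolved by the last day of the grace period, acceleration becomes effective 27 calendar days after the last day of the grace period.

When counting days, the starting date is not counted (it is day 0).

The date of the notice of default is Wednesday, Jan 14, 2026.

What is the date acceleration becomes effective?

Adding 7 calendar days to Jan 14, 2026 gives Jan 21, 2026, which is the last day of the grace period.
The date acceleration becomes effective: 27 calendar days after Jan 21, 2026 is Feb 17, 2026.

Feb 17, 2026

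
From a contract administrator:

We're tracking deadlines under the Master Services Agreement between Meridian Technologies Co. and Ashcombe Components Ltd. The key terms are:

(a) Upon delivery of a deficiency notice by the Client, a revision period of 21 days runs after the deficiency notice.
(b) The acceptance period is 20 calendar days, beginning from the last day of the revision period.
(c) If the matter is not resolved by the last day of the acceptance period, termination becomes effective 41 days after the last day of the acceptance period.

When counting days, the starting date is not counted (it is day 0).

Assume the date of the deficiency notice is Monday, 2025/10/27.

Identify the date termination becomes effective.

The last day of the revision period: 21 calendar days after 2025/10/27 is 2025/11/17.
The last day of the acceptance period: 2025/11/17 + 20 days = 2025/12/07.
The date termination becomes effective: 2025/12/07 + 41 days = 2026/01/17.

2026/01/17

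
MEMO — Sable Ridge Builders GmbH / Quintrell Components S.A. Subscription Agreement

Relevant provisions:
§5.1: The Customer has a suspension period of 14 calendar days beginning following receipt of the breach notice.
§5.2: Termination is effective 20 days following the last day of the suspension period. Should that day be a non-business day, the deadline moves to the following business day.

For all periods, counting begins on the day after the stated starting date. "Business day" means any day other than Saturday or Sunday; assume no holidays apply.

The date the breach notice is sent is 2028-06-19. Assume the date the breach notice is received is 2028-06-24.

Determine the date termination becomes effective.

The last day of the suspension period: 2028-06-24 + 14 days = 2028-07-08.
Adding 20 calendar days to 2028-07-08 gives 2028-07-28, which is the date termination becomes effective. 2028-07-28 is a Friday, so no roll-forward applies.

2028-07-28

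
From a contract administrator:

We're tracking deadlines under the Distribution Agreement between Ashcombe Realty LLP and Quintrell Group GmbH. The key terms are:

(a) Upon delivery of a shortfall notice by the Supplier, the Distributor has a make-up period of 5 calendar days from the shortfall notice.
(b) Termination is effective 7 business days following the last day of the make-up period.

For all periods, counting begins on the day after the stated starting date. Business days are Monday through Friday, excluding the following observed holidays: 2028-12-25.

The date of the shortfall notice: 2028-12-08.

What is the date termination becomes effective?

2028-12-22

The last day of the make-up period: 5 calendar days after 2028-12-08 is 2028-12-13.
The date termination becomes effective: 7 business days after Wednesday, 2028-12-13, skipping weekends — Dec 14, Dec 15, Dec 18, Dec 19, Dec 20, Dec 21, Dec 22 — lands on Friday, 2028-12-22.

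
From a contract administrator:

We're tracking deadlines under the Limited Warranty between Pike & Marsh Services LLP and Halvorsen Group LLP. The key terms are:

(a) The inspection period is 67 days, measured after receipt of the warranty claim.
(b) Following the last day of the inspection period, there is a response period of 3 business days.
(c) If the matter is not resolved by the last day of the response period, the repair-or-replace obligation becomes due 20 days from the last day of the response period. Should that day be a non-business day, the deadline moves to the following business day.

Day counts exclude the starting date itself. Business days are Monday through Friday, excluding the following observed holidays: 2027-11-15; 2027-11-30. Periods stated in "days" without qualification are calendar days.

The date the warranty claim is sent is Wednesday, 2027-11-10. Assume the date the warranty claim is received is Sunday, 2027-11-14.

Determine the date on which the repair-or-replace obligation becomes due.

The last day of the inspection period: 2027-11-14 + 67 days = 2028-01-20.
The last day of the response period: 3 business days after Thursday, 2028-01-20, skipping weekends — Jan 21, Jan 24, Jan 25 — lands on Tuesday, 2028-01-25.
The date on which the repair-or-replace obligation becomes due: 2028-01-25 + 20 days = 2028-02-14. 2028-02-14 is a Monday and is not a listed holiday, so no roll-forward applies.

2028-02-14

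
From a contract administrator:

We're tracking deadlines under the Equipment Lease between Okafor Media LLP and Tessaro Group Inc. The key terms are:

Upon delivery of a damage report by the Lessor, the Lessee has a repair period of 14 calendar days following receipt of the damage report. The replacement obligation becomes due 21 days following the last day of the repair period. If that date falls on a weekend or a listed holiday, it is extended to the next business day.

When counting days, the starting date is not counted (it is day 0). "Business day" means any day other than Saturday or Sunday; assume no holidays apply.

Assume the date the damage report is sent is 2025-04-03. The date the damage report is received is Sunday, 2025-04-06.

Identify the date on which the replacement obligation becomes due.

The last day of the repair period: 2025-04-06 + 14 days = 2025-04-20.
The date on which the replacement obligation becomes due: 21 calendar days after 2025-04-20 is 2025-05-11. That falls on a Sunday, so it rolls to the next business day, Monday, 2025-05-12.

2025-05-12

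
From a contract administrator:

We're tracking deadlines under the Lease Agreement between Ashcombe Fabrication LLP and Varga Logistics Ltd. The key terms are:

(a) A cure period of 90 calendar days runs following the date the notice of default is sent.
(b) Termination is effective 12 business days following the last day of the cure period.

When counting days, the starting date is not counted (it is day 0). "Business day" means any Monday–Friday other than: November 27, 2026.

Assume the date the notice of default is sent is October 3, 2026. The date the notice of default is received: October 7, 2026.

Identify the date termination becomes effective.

January 19, 2027

The last day of the cure period: 90 calendar days after October 3, 2026 is January 1, 2027.
The date termination becomes effective: counting 12 business days from Friday, January 1, 2027 (Jan 4, Jan 5, Jan 6, Jan 7, …, Jan 15, Jan 18, Jan 19, skipping weekends) reaches Tuesday, January 19, 2027.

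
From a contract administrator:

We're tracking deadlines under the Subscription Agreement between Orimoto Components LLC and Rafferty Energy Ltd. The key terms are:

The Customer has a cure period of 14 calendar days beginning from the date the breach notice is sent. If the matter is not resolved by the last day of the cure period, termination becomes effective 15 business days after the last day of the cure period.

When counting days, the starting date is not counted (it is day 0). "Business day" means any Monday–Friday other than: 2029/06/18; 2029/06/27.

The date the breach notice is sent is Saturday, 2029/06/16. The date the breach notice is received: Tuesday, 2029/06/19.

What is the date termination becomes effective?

The last day of the cure period: 2029/06/16 + 14 days = 2029/06/30.
The date termination becomes effective: counting 15 business days from Saturday, 2029/06/30 (Jul 2, Jul 3, Jul 4, Jul 5, …, Jul 18, Jul 19, Jul 20, skipping weekends) reaches Friday, 2029/07/20.

2029/07/20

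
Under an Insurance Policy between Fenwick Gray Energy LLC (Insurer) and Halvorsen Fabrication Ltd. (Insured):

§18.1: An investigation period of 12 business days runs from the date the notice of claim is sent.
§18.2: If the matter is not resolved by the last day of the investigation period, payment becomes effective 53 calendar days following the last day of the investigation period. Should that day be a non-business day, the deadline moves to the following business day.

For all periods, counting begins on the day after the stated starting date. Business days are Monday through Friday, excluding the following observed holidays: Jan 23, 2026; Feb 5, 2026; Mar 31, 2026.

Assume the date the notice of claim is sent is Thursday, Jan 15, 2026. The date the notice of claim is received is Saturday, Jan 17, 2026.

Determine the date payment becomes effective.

The last day of the investigation period: counting 12 business days from Thursday, Jan 15, 2026 (Jan 16, Jan 19, Jan 20, Jan 21, …, Jan 30, Feb 2, Feb 3, skipping weekends and the listed holiday on Jan 23) reaches Tuesday, Feb 3, 2026.
The date payment becomes effective: Feb 3, 2026 + 53 days = Mar 28, 2026. That falls on a Saturday, so it rolls to the next business day, Monday, Mar 30, 2026.

Mar 30, 2026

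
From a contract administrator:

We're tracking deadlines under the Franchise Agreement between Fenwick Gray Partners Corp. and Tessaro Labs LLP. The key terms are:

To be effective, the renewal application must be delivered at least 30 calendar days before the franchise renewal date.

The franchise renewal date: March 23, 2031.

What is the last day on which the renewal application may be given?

February 21, 2031

Counting back 30 calendar days from March 23, 2031 gives February 21, 2031.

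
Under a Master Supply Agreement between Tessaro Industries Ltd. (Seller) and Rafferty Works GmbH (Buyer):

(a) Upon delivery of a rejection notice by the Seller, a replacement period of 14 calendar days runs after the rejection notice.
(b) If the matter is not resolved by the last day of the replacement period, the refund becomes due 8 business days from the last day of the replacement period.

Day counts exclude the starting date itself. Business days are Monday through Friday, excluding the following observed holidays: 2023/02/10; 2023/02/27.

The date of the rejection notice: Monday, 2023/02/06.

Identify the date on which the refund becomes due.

2023/03/03

The last day of the replacement period: 14 calendar days after 2023/02/06 is 2023/02/20.
The date on which the refund becomes due: counting 8 business days from Monday, 2023/02/20 (Feb 21, Feb 22, Feb 23, Feb 24, Feb 28, Mar 1, Mar 2, Mar 3, skipping weekends and the listed holiday on Feb 27) reaches Friday, 2023/03/03.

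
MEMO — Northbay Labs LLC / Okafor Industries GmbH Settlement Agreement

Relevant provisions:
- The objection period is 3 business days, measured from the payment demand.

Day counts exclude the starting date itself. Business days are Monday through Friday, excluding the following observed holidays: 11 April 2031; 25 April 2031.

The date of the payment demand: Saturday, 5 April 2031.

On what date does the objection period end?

The last day of the objection period: counting 3 business days from Saturday, 5 April 2031 (Apr 7, Apr 8, Apr 9, skipping weekends) reaches Wednesday, 9 April 2031.

9 April 2031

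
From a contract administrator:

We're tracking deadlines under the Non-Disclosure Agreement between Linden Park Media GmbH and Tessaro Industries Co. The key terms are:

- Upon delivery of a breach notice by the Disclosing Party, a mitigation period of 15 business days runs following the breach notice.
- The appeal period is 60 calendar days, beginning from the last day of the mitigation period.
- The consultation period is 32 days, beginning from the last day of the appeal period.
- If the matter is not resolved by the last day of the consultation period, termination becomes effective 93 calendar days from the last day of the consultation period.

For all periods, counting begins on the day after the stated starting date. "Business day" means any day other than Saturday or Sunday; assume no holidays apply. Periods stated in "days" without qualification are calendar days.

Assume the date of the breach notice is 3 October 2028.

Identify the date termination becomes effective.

From Tuesday, 3 October 2028, 15 business days (Oct 4, Oct 5, Oct 6, Oct 9, …, Oct 20, Oct 23, Oct 24, skipping weekends) brings us to Tuesday, 24 October 2028, which is the last day of the mitigation period.
The last day of the appeal period: 24 October 2028 + 60 days = 23 December 2028.
The last day of the consultation period: 23 December 2028 + 32 days = 24 January 2029.
The date termination becomes effective: 24 January 2029 + 93 days = 27 April 2029.

27 April 2029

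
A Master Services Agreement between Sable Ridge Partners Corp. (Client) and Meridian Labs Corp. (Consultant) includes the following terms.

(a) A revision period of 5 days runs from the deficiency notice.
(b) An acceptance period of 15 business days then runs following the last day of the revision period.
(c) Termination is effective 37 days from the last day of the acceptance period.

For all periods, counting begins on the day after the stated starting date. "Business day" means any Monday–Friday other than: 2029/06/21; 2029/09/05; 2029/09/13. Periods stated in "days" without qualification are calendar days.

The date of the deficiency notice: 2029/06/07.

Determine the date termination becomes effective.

2029/08/10

The last day of the revision period: 2029/06/07 + 5 days = 2029/06/12.
From Tuesday, 2029/06/12, 15 business days (Jun 13, Jun 14, Jun 15, Jun 18, …, Jul 2, Jul 3, Jul 4, skipping weekends and the listed holiday on Jun 21) brings us to Wednesday, 2029/07/04, which is the last day of the acceptance period.
The date termination becomes effective: 37 calendar days after 2029/07/04 is 2029/08/10.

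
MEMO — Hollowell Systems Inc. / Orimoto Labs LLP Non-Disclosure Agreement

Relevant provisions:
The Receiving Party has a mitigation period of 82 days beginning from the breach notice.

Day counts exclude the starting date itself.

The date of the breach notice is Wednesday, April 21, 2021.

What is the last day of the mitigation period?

July 12, 2021

The last day of the mitigation period: 82 calendar days after April 21, 2021 is July 12, 2021.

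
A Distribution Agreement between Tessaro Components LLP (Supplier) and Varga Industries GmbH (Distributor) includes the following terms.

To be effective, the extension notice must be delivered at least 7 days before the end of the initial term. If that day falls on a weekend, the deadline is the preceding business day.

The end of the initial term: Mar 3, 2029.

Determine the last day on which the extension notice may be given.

Feb 23, 2029

Counting back 7 calendar days from Mar 3, 2029 gives Feb 24, 2029. That is a Saturday, so the deadline moves back to Friday, Feb 23, 2029.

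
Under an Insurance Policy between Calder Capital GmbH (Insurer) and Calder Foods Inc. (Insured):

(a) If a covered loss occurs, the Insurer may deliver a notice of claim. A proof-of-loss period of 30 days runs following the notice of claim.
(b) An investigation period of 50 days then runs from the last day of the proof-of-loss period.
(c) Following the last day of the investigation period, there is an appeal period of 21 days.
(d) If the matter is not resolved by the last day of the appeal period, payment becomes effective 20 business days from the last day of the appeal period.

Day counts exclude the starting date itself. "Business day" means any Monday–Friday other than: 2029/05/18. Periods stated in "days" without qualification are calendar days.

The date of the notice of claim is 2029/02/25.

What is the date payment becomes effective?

Adding 30 calendar days to 2029/02/25 gives 2029/03/27, which is the last day of the proof-of-loss period.
The last day of the investigation period: 2029/03/27 + 50 days = 2029/05/16.
Adding 21 calendar days to 2029/05/16 gives 2029/06/06, which is the last day of the appeal period.
The date payment becomes effective: counting 20 business days from Wednesday, 2029/06/06 (Jun 7, Jun 8, Jun 11, Jun 12, …, Jul 2, Jul 3, Jul 4, skipping weekends) reaches Wednesday, 2029/07/04.

2029/07/04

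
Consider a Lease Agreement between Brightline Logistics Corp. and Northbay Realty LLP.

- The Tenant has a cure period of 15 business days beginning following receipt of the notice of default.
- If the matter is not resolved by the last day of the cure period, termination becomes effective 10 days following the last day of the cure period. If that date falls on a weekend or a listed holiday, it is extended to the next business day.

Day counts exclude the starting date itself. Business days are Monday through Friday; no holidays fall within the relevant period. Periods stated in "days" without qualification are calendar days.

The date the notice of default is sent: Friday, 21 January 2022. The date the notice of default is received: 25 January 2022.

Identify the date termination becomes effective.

The last day of the cure period: 15 business days after Tuesday, 25 January 2022, skipping weekends — Jan 26, Jan 27, Jan 28, Jan 31, …, Feb 11, Feb 14, Feb 15 — lands on Tuesday, 15 February 2022.
The date termination becomes effective: 10 calendar days after 15 February 2022 is 25 February 2022. 25 February 2022 is a Friday, so no roll-forward applies.

25 February 2022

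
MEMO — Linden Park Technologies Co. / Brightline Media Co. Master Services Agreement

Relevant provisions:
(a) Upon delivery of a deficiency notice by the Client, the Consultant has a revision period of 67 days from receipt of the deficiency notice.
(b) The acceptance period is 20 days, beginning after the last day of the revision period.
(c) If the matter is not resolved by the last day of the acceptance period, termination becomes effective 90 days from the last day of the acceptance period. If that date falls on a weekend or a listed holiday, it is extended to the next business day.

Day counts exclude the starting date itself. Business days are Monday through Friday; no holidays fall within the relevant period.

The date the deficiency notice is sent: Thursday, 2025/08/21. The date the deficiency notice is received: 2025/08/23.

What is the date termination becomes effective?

The last day of the revision period: 67 calendar days after 2025/08/23 is 2025/10/29.
The last day of the acceptance period: 20 calendar days after 2025/10/29 is 2025/11/18.
The date termination becomes effective: 90 calendar days after 2025/11/18 is 2026/02/16. 2026/02/16 is a Monday, so no roll-forward applies.

2026/02/16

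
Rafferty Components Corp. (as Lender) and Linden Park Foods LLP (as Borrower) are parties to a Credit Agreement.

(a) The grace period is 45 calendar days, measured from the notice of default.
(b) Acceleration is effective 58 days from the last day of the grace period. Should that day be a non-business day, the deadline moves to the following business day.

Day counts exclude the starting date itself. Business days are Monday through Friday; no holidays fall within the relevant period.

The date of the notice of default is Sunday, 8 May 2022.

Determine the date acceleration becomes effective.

19 August 2022

The last day of the grace period: 45 calendar days after 8 May 2022 is 22 June 2022.
The date acceleration becomes effective: 22 June 2022 + 58 days = 19 August 2022. 19 August 2022 is a Friday, so no roll-forward applies.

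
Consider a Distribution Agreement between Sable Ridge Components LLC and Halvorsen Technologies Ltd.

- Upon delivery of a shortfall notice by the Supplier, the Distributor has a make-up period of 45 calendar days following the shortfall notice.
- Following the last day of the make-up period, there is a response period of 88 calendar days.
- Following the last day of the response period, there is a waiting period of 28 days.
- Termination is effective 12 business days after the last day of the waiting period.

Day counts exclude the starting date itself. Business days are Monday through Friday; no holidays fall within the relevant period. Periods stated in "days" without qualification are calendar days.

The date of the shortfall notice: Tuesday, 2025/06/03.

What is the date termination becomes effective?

2025/11/27

The last day of the make-up period: 2025/06/03 + 45 days = 2025/07/18.
The last day of the response period: 88 calendar days after 2025/07/18 is 2025/10/14.
The last day of the waiting period: 2025/10/14 + 28 days = 2025/11/11.
The date termination becomes effective: counting 12 business days from Tuesday, 2025/11/11 (Nov 12, Nov 13, Nov 14, Nov 17, …, Nov 25, Nov 26, Nov 27, skipping weekends) reaches Thursday, 2025/11/27.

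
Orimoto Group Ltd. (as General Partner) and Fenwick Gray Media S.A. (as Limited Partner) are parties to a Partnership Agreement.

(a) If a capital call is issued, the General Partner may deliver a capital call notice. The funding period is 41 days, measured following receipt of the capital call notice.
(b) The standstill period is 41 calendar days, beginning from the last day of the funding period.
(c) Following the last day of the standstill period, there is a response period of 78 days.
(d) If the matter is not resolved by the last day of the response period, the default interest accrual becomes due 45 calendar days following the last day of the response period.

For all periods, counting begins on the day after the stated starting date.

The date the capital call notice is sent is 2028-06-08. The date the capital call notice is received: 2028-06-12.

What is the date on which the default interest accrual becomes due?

2029-01-03

The last day of the funding period: 41 calendar days after 2028-06-12 is 2028-07-23.
The last day of the standstill period: 2028-07-23 + 41 days = 2028-09-02.
The last day of the response period: 2028-09-02 + 78 days = 2028-11-19.
Adding 45 calendar days to 2028-11-19 gives 2029-01-03, which is the date on which the default interest accrual becomes due.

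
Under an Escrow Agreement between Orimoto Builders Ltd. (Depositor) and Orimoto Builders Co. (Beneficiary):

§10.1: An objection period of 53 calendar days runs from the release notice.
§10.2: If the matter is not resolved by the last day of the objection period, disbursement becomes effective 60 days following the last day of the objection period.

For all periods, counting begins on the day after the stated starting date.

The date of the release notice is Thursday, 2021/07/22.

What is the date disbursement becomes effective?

2021/11/12

The last day of the objection period: 2021/07/22 + 53 days = 2021/09/13.
The date disbursement becomes effective: 2021/09/13 + 60 days = 2021/11/12.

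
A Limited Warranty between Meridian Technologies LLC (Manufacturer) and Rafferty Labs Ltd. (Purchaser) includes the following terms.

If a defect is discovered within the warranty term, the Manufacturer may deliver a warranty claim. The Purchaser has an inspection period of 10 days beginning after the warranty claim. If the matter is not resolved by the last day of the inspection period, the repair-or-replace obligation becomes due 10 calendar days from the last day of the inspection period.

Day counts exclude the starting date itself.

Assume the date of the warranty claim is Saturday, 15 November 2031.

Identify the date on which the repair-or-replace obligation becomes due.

5 December 2031

Adding 10 calendar days to 15 November 2031 gives 25 November 2031, which is the last day of the inspection period.
The date on which the repair-or-replace obligation becomes due: 10 calendar days after 25 November 2031 is 5 December 2031.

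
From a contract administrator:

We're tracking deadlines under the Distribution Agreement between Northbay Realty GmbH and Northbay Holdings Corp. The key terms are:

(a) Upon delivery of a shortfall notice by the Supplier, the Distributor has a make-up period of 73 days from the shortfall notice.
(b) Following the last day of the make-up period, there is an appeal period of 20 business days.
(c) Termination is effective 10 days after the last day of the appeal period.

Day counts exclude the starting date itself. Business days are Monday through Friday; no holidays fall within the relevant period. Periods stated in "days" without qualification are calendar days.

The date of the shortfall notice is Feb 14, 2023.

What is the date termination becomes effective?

The last day of the make-up period: Feb 14, 2023 + 73 days = Apr 28, 2023.
The last day of the appeal period: counting 20 business days from Friday, Apr 28, 2023 (May 1, May 2, May 3, May 4, …, May 24, May 25, May 26, skipping weekends) reaches Friday, May 26, 2023.
The date termination becomes effective: 10 calendar days after May 26, 2023 is Jun 5, 2023.

Jun 5, 2023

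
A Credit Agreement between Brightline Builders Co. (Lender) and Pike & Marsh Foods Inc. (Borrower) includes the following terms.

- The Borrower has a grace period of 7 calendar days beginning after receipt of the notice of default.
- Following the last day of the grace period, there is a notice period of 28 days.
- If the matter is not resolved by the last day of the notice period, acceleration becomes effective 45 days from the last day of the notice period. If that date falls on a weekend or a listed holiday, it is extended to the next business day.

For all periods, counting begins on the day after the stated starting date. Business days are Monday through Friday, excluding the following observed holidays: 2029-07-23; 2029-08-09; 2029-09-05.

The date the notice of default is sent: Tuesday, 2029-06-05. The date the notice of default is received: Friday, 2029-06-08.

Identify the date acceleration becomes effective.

Adding 7 calendar days to 2029-06-08 gives 2029-06-15, which is the last day of the grace period.
Adding 28 calendar days to 2029-06-15 gives 2029-07-13, which is the last day of the notice period.
The date acceleration becomes effective: 2029-07-13 + 45 days = 2029-08-27. 2029-08-27 is a Monday and is not a listed holiday, so no roll-forward applies.

2029-08-27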